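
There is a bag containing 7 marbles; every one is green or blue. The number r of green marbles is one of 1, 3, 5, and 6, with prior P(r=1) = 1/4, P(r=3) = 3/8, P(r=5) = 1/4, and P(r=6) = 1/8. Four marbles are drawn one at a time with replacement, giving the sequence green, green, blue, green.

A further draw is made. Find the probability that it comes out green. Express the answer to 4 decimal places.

For each hypothesis, P(data | H) works out to: P(data | r = 1) = (1/7)(1/7)(6/7)(1/7) = 0.002499; P(data | r = 3) = (3/7)(3/7)(4/7)(3/7) = 0.044981; P(data | r = 5) = (5/7)(5/7)(2/7)(5/7) = 0.10412; P(data | r = 6) = (6/7)(6/7)(1/7)(6/7) = 0.089963.
The prior-weighted likelihoods are 1/4 · 0.002499 = 0.00062474, 3/8 · 0.044981 = 0.016868, 1/4 · 0.10412 = 0.026031, 1/8 · 0.089963 = 0.011245; with total 0.054769.
The posterior is then P(r = 1 | data) = 0.011407, P(r = 3 | data) = 0.30798, P(r = 5 | data) = 0.47529, P(r = 6 | data) = 0.20532.
So P(green next | data) = Σ P(green next | H) P(H | data) = (1/7)(0.011407) + (3/7)(0.30798) + (5/7)(0.47529) + (6/7)(0.20532) = 0.6491.

0.6491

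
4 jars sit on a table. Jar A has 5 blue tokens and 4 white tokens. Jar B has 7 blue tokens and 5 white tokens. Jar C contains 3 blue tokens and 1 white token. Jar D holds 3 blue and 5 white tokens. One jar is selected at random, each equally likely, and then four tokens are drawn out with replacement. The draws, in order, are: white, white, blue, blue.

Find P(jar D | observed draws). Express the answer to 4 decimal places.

0.2614

The likelihood of the observed sequence under each hypothesis: P(data | jar A) = (4/9)(4/9)(5/9)(5/9) = 0.060966; P(data | jar B) = (5/12)(5/12)(7/12)(7/12) = 0.059076; P(data | jar C) = (1/4)(1/4)(3/4)(3/4) = 0.035156; P(data | jar D) = (5/8)(5/8)(3/8)(3/8) = 0.054932.
Weighting by the prior gives 1/4 · 0.060966 = 0.015242, 1/4 · 0.059076 = 0.014769, 1/4 · 0.035156 = 0.0087891, 1/4 · 0.054932 = 0.013733; with total 0.052533.
By Bayes' rule, P(jar D | data) = (0.013733) / (0.052533) = 0.26142.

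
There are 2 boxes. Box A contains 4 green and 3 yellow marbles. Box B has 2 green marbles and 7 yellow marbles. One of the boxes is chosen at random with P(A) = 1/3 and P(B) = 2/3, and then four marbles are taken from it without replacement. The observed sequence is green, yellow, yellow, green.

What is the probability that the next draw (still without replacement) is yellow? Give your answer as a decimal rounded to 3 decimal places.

0.596

The likelihood of the observed sequence under each hypothesis: P(data | box A) = (4/7)(3/6)(2/5)(3/4) = 0.085714; P(data | box B) = (2/9)(7/8)(6/7)(1/6) = 0.027778.
The prior-weighted likelihoods are 1/3 · 0.085714 = 0.028571, 2/3 · 0.027778 = 0.018519; with total 0.04709.
Dividing through by the total gives posterior P(box A | data) = 0.60674, P(box B | data) = 0.39326.
Averaging over the posterior, P(yellow next | data) = (1/3)(0.60674) + (1)(0.39326) = 0.59551.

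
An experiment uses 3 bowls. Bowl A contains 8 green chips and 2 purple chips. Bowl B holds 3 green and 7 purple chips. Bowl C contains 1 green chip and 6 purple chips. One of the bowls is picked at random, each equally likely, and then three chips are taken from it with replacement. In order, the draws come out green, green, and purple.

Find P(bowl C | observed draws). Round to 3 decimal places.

0.084

For each hypothesis, P(data | H) works out to: P(data | bowl A) = (8/10)(8/10)(2/10) = 0.128; P(data | bowl B) = (3/10)(3/10)(7/10) = 0.063; P(data | bowl C) = (1/7)(1/7)(6/7) = 0.017493.
Multiplying each by its prior: 1/3 · 0.128 = 0.042667, 1/3 · 0.063 = 0.021, 1/3 · 0.017493 = 0.0058309; summing to 0.069498.
So P(bowl C | data) = (0.0058309) / (0.069498) = 0.083901.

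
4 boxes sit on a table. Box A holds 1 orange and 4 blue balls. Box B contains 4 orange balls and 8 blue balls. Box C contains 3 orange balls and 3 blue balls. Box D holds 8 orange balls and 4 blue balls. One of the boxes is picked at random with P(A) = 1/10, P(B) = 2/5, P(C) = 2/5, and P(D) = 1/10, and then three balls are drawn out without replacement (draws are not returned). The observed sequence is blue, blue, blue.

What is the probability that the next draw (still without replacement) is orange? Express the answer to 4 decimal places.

0.5309

Compute the likelihood of the observed sequence for each case: P(data | box A) = (4/5)(3/4)(2/3) = 2/5; P(data | box B) = (8/12)(7/11)(6/10) = 14/55; P(data | box C) = (3/6)(2/5)(1/4) = 1/20; P(data | box D) = (4/12)(3/11)(2/10) = 1/55.
Multiplying each by its prior: 1/10 · 2/5 = 1/25, 2/5 · 14/55 = 28/275, 2/5 · 1/20 = 1/50, 1/10 · 1/55 = 1/550; these sum to 9/55.
The posterior is then P(box A | data) = 11/45, P(box B | data) = 28/45, P(box C | data) = 11/90, P(box D | data) = 1/90.
Averaging over the posterior, P(orange next | data) = (1/2)(11/45) + (4/9)(28/45) + (1)(11/90) + (8/9)(1/90) = 43/81.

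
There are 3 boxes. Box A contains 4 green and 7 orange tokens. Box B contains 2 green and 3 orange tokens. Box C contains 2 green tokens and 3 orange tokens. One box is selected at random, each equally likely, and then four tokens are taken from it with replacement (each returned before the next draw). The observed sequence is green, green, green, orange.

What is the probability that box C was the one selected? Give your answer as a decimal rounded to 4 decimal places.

0.3575

Under each hypothesis, the probability of the observed sequence is: P(data | box A) = (4/11)(4/11)(4/11)(7/11) = 0.030599; P(data | box B) = (2/5)(2/5)(2/5)(3/5) = 0.0384; P(data | box C) = (2/5)(2/5)(2/5)(3/5) = 0.0384.
The prior-weighted likelihoods are 1/3 · 0.030599 = 0.0102, 1/3 · 0.0384 = 0.0128, 1/3 · 0.0384 = 0.0128; summing to 0.0358.
By Bayes' rule, P(box C | data) = (0.0128) / (0.0358) = 0.35755.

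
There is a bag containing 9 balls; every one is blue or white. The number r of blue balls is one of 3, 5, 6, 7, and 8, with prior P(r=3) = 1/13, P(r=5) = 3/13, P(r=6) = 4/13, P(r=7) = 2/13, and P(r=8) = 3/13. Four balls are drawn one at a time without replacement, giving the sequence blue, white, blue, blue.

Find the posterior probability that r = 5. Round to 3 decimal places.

0.178

Compute the likelihood of the observed sequence for each case: P(data | r = 3) = (3/9)(6/8)(2/7)(1/6) = 0.011905; P(data | r = 5) = (5/9)(4/8)(4/7)(3/6) = 0.079365; P(data | r = 6) = (6/9)(3/8)(5/7)(4/6) = 0.11905; P(data | r = 7) = (7/9)(2/8)(6/7)(5/6) = 0.13889; P(data | r = 8) = (8/9)(1/8)(7/7)(6/6) = 0.11111.
Multiplying each by its prior: 1/13 · 0.011905 = 0.00091575, 3/13 · 0.079365 = 0.018315, 4/13 · 0.11905 = 0.03663, 2/13 · 0.13889 = 0.021368, 3/13 · 0.11111 = 0.025641; these sum to 0.10287.
Hence P(r = 5 | data) = (0.018315) / (0.10287) = 0.17804.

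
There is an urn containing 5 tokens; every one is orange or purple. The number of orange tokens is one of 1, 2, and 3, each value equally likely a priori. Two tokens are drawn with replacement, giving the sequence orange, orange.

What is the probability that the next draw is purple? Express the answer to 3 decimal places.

For each hypothesis, P(data | H) works out to: P(data | r = 1) = (1/5)(1/5) = 1/25; P(data | r = 2) = (2/5)(2/5) = 4/25; P(data | r = 3) = (3/5)(3/5) = 9/25.
Multiplying each by its prior: 1/3 · 1/25 = 1/75, 1/3 · 4/25 = 4/75, 1/3 · 9/25 = 3/25; with total 14/75.
Dividing through by the total gives posterior P(r = 1 | data) = 1/14, P(r = 2 | data) = 2/7, P(r = 3 | data) = 9/14.
So P(purple next | data) = Σ P(purple next | H) P(H | data) = (4/5)(1/14) + (3/5)(2/7) + (2/5)(9/14) = 17/35.

0.486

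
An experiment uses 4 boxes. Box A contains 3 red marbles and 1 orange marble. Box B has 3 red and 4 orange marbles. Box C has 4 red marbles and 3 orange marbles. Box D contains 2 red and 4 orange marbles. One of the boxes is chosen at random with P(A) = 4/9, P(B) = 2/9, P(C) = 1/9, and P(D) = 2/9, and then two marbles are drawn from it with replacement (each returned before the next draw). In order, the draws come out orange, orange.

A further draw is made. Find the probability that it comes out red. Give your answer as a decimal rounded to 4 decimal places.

0.4397

Compute the likelihood of the observed sequence for each case: P(data | box A) = (1/4)(1/4) = 0.0625; P(data | box B) = (4/7)(4/7) = 0.32653; P(data | box C) = (3/7)(3/7) = 0.18367; P(data | box D) = (4/6)(4/6) = 0.44444.
Weighting by the prior gives 4/9 · 0.0625 = 0.027778, 2/9 · 0.32653 = 0.072562, 1/9 · 0.18367 = 0.020408, 2/9 · 0.44444 = 0.098765; with total 0.21951.
The posterior is then P(box A | data) = 0.12654, P(box B | data) = 0.33056, P(box C | data) = 0.09297, P(box D | data) = 0.44993.
Averaging over the posterior, P(red next | data) = (3/4)(0.12654) + (3/7)(0.33056) + (4/7)(0.09297) + (1/3)(0.44993) = 0.43968.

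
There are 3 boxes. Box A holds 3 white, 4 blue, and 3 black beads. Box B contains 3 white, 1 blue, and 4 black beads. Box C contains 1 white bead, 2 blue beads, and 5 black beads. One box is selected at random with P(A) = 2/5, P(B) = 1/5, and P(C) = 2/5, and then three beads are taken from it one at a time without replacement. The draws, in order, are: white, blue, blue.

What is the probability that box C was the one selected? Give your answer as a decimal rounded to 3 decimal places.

Under each hypothesis, the probability of the observed sequence is: P(data | box A) = (3/10)(4/9)(3/8) = 0.05; P(data | box B) = (3/8)(1/7)(0/6) = 0; P(data | box C) = (1/8)(2/7)(1/6) = 0.0059524.
Weighting by the prior gives 2/5 · 0.05 = 0.02, 1/5 · 0 = 0, 2/5 · 0.0059524 = 0.002381; with total 0.022381.
So P(box C | data) = (0.002381) / (0.022381) = 0.10638.

0.106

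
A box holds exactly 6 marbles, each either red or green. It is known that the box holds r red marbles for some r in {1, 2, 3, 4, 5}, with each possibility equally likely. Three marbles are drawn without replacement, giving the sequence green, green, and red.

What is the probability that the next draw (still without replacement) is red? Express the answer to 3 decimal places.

0.400

For each hypothesis, P(data | H) works out to: P(data | r = 1) = (5/6)(4/5)(1/4) = 1/6; P(data | r = 2) = (4/6)(3/5)(2/4) = 1/5; P(data | r = 3) = (3/6)(2/5)(3/4) = 3/20; P(data | r = 4) = (2/6)(1/5)(4/4) = 1/15; P(data | r = 5) = (1/6)(0/5) = 0.
Multiplying each by its prior: 1/5 · 1/6 = 1/30, 1/5 · 1/5 = 1/25, 1/5 · 3/20 = 3/100, 1/5 · 1/15 = 1/75, 1/5 · 0 = 0; these sum to 7/60.
Normalising, the posterior is P(r = 1 | data) = 2/7, P(r = 2 | data) = 12/35, P(r = 3 | data) = 9/35, P(r = 4 | data) = 4/35, P(r = 5 | data) = 0.
So P(red next | data) = Σ P(red next | H) P(H | data) = (0)(2/7) + (1/3)(12/35) + (2/3)(9/35) + (1)(4/35) = 2/5.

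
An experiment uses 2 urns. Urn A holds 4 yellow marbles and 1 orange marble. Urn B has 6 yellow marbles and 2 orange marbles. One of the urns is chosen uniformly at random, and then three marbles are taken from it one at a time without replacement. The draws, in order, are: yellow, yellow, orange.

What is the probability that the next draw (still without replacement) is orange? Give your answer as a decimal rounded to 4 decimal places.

For each hypothesis, P(data | H) works out to: P(data | urn A) = (4/5)(3/4)(1/3) = 1/5; P(data | urn B) = (6/8)(5/7)(2/6) = 5/28.
Multiplying each by its prior: 1/2 · 1/5 = 1/10, 1/2 · 5/28 = 5/56; with total 53/280.
The posterior is then P(urn A | data) = 28/53, P(urn B | data) = 25/53.
Averaging over the posterior, P(orange next | data) = (0)(28/53) + (1/5)(25/53) = 5/53.

0.0943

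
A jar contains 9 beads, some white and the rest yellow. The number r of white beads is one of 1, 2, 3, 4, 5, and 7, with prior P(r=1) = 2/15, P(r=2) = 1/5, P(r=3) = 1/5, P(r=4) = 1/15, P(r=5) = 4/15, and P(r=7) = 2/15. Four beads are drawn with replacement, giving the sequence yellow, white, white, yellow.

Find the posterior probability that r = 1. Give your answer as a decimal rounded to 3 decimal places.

0.031

The likelihood of the observed sequence under each hypothesis: P(data | r = 1) = (8/9)(1/9)(1/9)(8/9) = 0.0097546; P(data | r = 2) = (7/9)(2/9)(2/9)(7/9) = 0.029873; P(data | r = 3) = (6/9)(3/9)(3/9)(6/9) = 0.049383; P(data | r = 4) = (5/9)(4/9)(4/9)(5/9) = 0.060966; P(data | r = 5) = (4/9)(5/9)(5/9)(4/9) = 0.060966; P(data | r = 7) = (2/9)(7/9)(7/9)(2/9) = 0.029873.
The prior-weighted likelihoods are 2/15 · 0.0097546 = 0.0013006, 1/5 · 0.029873 = 0.0059747, 1/5 · 0.049383 = 0.0098765, 1/15 · 0.060966 = 0.0040644, 4/15 · 0.060966 = 0.016258, 2/15 · 0.029873 = 0.0039831; these sum to 0.041457.
Hence P(r = 1 | data) = (0.0013006) / (0.041457) = 0.031373.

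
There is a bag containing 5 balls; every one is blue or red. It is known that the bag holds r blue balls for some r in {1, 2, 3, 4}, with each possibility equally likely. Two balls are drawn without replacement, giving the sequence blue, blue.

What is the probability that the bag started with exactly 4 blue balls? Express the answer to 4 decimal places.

The likelihood of the observed sequence under each hypothesis: P(data | r = 1) = (1/5)(0/4) = 0; P(data | r = 2) = (2/5)(1/4) = 1/10; P(data | r = 3) = (3/5)(2/4) = 3/10; P(data | r = 4) = (4/5)(3/4) = 3/5.
Multiplying each by its prior: 1/4 · 0 = 0, 1/4 · 1/10 = 1/40, 1/4 · 3/10 = 3/40, 1/4 · 3/5 = 3/20; summing to 1/4.
Hence P(r = 4 | data) = (3/20) / (1/4) = 3/5.

0.6000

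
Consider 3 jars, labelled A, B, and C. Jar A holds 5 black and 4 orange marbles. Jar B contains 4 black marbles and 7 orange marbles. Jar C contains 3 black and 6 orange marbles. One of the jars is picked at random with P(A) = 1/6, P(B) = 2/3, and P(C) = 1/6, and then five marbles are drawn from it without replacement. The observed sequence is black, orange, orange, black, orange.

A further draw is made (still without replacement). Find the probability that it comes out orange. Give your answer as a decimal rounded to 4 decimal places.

0.6312

Compute the likelihood of the observed sequence for each case: P(data | jar A) = (5/9)(4/8)(3/7)(4/6)(2/5) = 0.031746; P(data | jar B) = (4/11)(7/10)(6/9)(3/8)(5/7) = 0.045455; P(data | jar C) = (3/9)(6/8)(5/7)(2/6)(4/5) = 0.047619.
Weighting by the prior gives 1/6 · 0.031746 = 0.005291, 2/3 · 0.045455 = 0.030303, 1/6 · 0.047619 = 0.0079365; with total 0.043531.
Dividing through by the total gives posterior P(jar A | data) = 0.12155, P(jar B | data) = 0.69613, P(jar C | data) = 0.18232.
So P(orange next | data) = Σ P(orange next | H) P(H | data) = (1/4)(0.12155) + (2/3)(0.69613) + (3/4)(0.18232) = 0.63122.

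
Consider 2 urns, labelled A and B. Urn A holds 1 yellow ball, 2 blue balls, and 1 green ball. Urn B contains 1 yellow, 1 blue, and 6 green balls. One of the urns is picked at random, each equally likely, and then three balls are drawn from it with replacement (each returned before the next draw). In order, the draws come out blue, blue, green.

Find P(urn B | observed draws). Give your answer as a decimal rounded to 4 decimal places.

0.1579

Compute the likelihood of the observed sequence for each case: P(data | urn A) = (2/4)(2/4)(1/4) = 1/16; P(data | urn B) = (1/8)(1/8)(6/8) = 3/256.
The prior-weighted likelihoods are 1/2 · 1/16 = 1/32, 1/2 · 3/256 = 3/512; summing to 19/512.
By Bayes' rule, P(urn B | data) = (3/512) / (19/512) = 3/19.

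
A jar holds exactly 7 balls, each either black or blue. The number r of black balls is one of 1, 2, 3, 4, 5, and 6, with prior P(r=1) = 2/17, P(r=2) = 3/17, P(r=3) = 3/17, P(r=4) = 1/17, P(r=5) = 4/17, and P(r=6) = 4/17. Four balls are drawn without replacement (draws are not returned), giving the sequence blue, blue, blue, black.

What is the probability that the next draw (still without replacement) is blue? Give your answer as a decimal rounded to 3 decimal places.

For each hypothesis, P(data | H) works out to: P(data | r = 1) = (6/7)(5/6)(4/5)(1/4) = 1/7; P(data | r = 2) = (5/7)(4/6)(3/5)(2/4) = 1/7; P(data | r = 3) = (4/7)(3/6)(2/5)(3/4) = 3/35; P(data | r = 4) = (3/7)(2/6)(1/5)(4/4) = 1/35; P(data | r = 5) = (2/7)(1/6)(0/5) = 0; P(data | r = 6) = (1/7)(0/6) = 0.
Weighting by the prior gives 2/17 · 1/7 = 2/119, 3/17 · 1/7 = 3/119, 3/17 · 3/35 = 9/595, 1/17 · 1/35 = 1/595, 4/17 · 0 = 0, 4/17 · 0 = 0; summing to 1/17.
Normalising, the posterior is P(r = 1 | data) = 2/7, P(r = 2 | data) = 3/7, P(r = 3 | data) = 9/35, P(r = 4 | data) = 1/35, P(r = 5 | data) = 0, P(r = 6 | data) = 0.
The predictive probability is P(blue next | data) = (1)(2/7) + (2/3)(3/7) + (1/3)(9/35) + (0)(1/35) = 23/35.

0.657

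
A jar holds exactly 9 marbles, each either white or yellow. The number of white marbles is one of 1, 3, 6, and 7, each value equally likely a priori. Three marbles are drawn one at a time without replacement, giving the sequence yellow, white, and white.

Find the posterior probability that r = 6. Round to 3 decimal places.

0.429

Compute the likelihood of the observed sequence for each case: P(data | r = 1) = (8/9)(1/8)(0/7) = 0; P(data | r = 3) = (6/9)(3/8)(2/7) = 1/14; P(data | r = 6) = (3/9)(6/8)(5/7) = 5/28; P(data | r = 7) = (2/9)(7/8)(6/7) = 1/6.
Weighting by the prior gives 1/4 · 0 = 0, 1/4 · 1/14 = 1/56, 1/4 · 5/28 = 5/112, 1/4 · 1/6 = 1/24; summing to 5/48.
By Bayes' rule, P(r = 6 | data) = (5/112) / (5/48) = 3/7.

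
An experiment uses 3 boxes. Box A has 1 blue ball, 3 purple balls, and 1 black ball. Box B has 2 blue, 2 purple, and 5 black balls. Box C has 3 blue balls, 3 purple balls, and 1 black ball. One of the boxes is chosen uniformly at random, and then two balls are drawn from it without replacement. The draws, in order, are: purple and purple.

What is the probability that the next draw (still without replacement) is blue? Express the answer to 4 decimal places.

Under each hypothesis, the probability of the observed sequence is: P(data | box A) = (3/5)(2/4) = 0.3; P(data | box B) = (2/9)(1/8) = 0.027778; P(data | box C) = (3/7)(2/6) = 0.14286.
Weighting by the prior gives 1/3 · 0.3 = 0.1, 1/3 · 0.027778 = 0.0092593, 1/3 · 0.14286 = 0.047619; these sum to 0.15688.
Normalising, the posterior is P(box A | data) = 0.63744, P(box B | data) = 0.059022, P(box C | data) = 0.30354.
The predictive probability is P(blue next | data) = (1/3)(0.63744) + (2/7)(0.059022) + (3/5)(0.30354) = 0.41147.

0.4115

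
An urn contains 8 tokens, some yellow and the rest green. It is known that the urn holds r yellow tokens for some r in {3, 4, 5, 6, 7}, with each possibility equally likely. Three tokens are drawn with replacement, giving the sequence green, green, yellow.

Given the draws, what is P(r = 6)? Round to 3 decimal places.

0.112

For each hypothesis, P(data | H) works out to: P(data | r = 3) = (5/8)(5/8)(3/8) = 0.14648; P(data | r = 4) = (4/8)(4/8)(4/8) = 0.125; P(data | r = 5) = (3/8)(3/8)(5/8) = 0.087891; P(data | r = 6) = (2/8)(2/8)(6/8) = 0.046875; P(data | r = 7) = (1/8)(1/8)(7/8) = 0.013672.
The prior-weighted likelihoods are 1/5 · 0.14648 = 0.029297, 1/5 · 0.125 = 0.025, 1/5 · 0.087891 = 0.017578, 1/5 · 0.046875 = 0.009375, 1/5 · 0.013672 = 0.0027344; these sum to 0.083984.
By Bayes' rule, P(r = 6 | data) = (0.009375) / (0.083984) = 0.11163.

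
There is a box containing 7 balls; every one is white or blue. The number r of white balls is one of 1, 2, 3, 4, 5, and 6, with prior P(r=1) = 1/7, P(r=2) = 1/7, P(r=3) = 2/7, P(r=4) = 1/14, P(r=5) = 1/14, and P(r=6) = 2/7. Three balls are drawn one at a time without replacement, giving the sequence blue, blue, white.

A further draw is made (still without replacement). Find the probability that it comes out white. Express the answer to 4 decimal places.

The likelihood of the observed sequence under each hypothesis: P(data | r = 1) = (6/7)(5/6)(1/5) = 1/7; P(data | r = 2) = (5/7)(4/6)(2/5) = 4/21; P(data | r = 3) = (4/7)(3/6)(3/5) = 6/35; P(data | r = 4) = (3/7)(2/6)(4/5) = 4/35; P(data | r = 5) = (2/7)(1/6)(5/5) = 1/21; P(data | r = 6) = (1/7)(0/6) = 0.
Multiplying each by its prior: 1/7 · 1/7 = 1/49, 1/7 · 4/21 = 4/147, 2/7 · 6/35 = 12/245, 1/14 · 4/35 = 2/245, 1/14 · 1/21 = 1/294, 2/7 · 0 = 0; with total 53/490.
Dividing through by the total gives posterior P(r = 1 | data) = 10/53, P(r = 2 | data) = 40/159, P(r = 3 | data) = 24/53, P(r = 4 | data) = 4/53, P(r = 5 | data) = 5/159, P(r = 6 | data) = 0.
So P(white next | data) = Σ P(white next | H) P(H | data) = (0)(10/53) + (1/4)(40/159) + (1/2)(24/53) + (3/4)(4/53) + (1)(5/159) = 20/53.

0.3774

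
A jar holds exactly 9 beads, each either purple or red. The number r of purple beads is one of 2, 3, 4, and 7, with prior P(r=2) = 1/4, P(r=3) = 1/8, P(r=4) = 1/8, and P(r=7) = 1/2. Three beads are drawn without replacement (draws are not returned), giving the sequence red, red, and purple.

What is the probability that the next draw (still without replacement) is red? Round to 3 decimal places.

0.609

Under each hypothesis, the probability of the observed sequence is: P(data | r = 2) = (7/9)(6/8)(2/7) = 0.16667; P(data | r = 3) = (6/9)(5/8)(3/7) = 0.17857; P(data | r = 4) = (5/9)(4/8)(4/7) = 0.15873; P(data | r = 7) = (2/9)(1/8)(7/7) = 0.027778.
Weighting by the prior gives 1/4 · 0.16667 = 0.041667, 1/8 · 0.17857 = 0.022321, 1/8 · 0.15873 = 0.019841, 1/2 · 0.027778 = 0.013889; with total 0.097718.
Normalising, the posterior is P(r = 2 | data) = 0.4264, P(r = 3 | data) = 0.22843, P(r = 4 | data) = 0.20305, P(r = 7 | data) = 0.14213.
The predictive probability is P(red next | data) = (5/6)(0.4264) + (2/3)(0.22843) + (1/2)(0.20305) + (0)(0.14213) = 0.60914.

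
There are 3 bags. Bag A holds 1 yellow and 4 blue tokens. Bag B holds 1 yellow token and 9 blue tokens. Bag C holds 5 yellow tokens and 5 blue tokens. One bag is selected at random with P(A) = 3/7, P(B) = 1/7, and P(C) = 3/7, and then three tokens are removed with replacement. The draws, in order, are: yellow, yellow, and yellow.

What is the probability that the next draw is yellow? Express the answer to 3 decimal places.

0.481

The likelihood of the observed sequence under each hypothesis: P(data | bag A) = (1/5)(1/5)(1/5) = 0.008; P(data | bag B) = (1/10)(1/10)(1/10) = 0.001; P(data | bag C) = (5/10)(5/10)(5/10) = 0.125.
Multiplying each by its prior: 3/7 · 0.008 = 0.0034286, 1/7 · 0.001 = 0.00014286, 3/7 · 0.125 = 0.053571; these sum to 0.057143.
The posterior is then P(bag A | data) = 0.06, P(bag B | data) = 0.0025, P(bag C | data) = 0.9375.
Averaging over the posterior, P(yellow next | data) = (1/5)(0.06) + (1/10)(0.0025) + (1/2)(0.9375) = 0.481.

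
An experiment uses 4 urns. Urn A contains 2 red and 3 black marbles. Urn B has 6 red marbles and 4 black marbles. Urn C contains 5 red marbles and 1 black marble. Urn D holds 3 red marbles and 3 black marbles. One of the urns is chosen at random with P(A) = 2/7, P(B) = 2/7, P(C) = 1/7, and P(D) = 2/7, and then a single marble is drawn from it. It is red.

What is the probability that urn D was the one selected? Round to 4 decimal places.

For each hypothesis, P(data | H) works out to: P(data | urn A) = (2/5) = 2/5; P(data | urn B) = (6/10) = 3/5; P(data | urn C) = (5/6) = 5/6; P(data | urn D) = (3/6) = 1/2.
The prior-weighted likelihoods are 2/7 · 2/5 = 4/35, 2/7 · 3/5 = 6/35, 1/7 · 5/6 = 5/42, 2/7 · 1/2 = 1/7; summing to 23/42.
So P(urn D | data) = (1/7) / (23/42) = 6/23.

0.2609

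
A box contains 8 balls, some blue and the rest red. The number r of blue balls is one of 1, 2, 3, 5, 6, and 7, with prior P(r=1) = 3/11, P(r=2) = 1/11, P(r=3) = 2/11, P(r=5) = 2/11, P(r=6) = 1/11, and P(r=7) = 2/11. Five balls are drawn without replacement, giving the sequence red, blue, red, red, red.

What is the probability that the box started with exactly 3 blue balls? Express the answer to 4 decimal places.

0.1818

Under each hypothesis, the probability of the observed sequence is: P(data | r = 1) = (7/8)(1/7)(6/6)(5/5)(4/4) = 1/8; P(data | r = 2) = (6/8)(2/7)(5/6)(4/5)(3/4) = 3/28; P(data | r = 3) = (5/8)(3/7)(4/6)(3/5)(2/4) = 3/56; P(data | r = 5) = (3/8)(5/7)(2/6)(1/5)(0/4) = 0; P(data | r = 6) = (2/8)(6/7)(1/6)(0/5) = 0; P(data | r = 7) = (1/8)(7/7)(0/6) = 0.
Multiplying each by its prior: 3/11 · 1/8 = 3/88, 1/11 · 3/28 = 3/308, 2/11 · 3/56 = 3/308, 2/11 · 0 = 0, 1/11 · 0 = 0, 2/11 · 0 = 0; summing to 3/56.
Hence P(r = 3 | data) = (3/308) / (3/56) = 2/11.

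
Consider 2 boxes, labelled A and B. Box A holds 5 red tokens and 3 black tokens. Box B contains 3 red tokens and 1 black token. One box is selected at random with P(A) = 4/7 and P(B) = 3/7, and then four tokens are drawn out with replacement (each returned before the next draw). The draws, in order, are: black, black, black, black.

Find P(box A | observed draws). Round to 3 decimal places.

Under each hypothesis, the probability of the observed sequence is: P(data | box A) = (3/8)(3/8)(3/8)(3/8) = 0.019775; P(data | box B) = (1/4)(1/4)(1/4)(1/4) = 0.0039062.
The prior-weighted likelihoods are 4/7 · 0.019775 = 0.0113, 3/7 · 0.0039062 = 0.0016741; summing to 0.012974.
Hence P(box A | data) = (0.0113) / (0.012974) = 0.87097.

0.871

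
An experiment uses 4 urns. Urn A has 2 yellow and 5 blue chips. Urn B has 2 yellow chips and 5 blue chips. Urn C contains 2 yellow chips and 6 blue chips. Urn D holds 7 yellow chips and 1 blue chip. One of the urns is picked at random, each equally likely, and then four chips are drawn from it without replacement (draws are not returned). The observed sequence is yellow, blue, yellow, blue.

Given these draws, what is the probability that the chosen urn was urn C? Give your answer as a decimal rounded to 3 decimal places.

Compute the likelihood of the observed sequence for each case: P(data | urn A) = (2/7)(5/6)(1/5)(4/4) = 1/21; P(data | urn B) = (2/7)(5/6)(1/5)(4/4) = 1/21; P(data | urn C) = (2/8)(6/7)(1/6)(5/5) = 1/28; P(data | urn D) = (7/8)(1/7)(6/6)(0/5) = 0.
Weighting by the prior gives 1/4 · 1/21 = 1/84, 1/4 · 1/21 = 1/84, 1/4 · 1/28 = 1/112, 1/4 · 0 = 0; these sum to 11/336.
Hence P(urn C | data) = (1/112) / (11/336) = 3/11.

0.273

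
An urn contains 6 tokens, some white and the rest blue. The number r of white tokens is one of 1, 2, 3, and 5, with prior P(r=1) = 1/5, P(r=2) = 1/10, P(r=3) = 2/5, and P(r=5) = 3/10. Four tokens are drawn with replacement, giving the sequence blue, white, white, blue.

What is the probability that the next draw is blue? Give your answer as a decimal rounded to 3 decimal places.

0.505

Compute the likelihood of the observed sequence for each case: P(data | r = 1) = (5/6)(1/6)(1/6)(5/6) = 0.01929; P(data | r = 2) = (4/6)(2/6)(2/6)(4/6) = 0.049383; P(data | r = 3) = (3/6)(3/6)(3/6)(3/6) = 0.0625; P(data | r = 5) = (1/6)(5/6)(5/6)(1/6) = 0.01929.
Weighting by the prior gives 1/5 · 0.01929 = 0.003858, 1/10 · 0.049383 = 0.0049383, 2/5 · 0.0625 = 0.025, 3/10 · 0.01929 = 0.005787; with total 0.039583.
Dividing through by the total gives posterior P(r = 1 | data) = 0.097466, P(r = 2 | data) = 0.12476, P(r = 3 | data) = 0.63158, P(r = 5 | data) = 0.1462.
Averaging over the posterior, P(blue next | data) = (5/6)(0.097466) + (2/3)(0.12476) + (1/2)(0.63158) + (1/6)(0.1462) = 0.50455.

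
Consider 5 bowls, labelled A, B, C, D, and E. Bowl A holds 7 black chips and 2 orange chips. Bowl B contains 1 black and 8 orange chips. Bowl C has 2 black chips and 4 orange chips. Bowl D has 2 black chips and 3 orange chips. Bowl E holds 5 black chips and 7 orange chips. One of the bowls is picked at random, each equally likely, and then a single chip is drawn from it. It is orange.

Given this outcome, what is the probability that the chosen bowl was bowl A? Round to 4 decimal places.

The likelihood of this draw under each hypothesis: P(data | bowl A) = (2/9) = 2/9; P(data | bowl B) = (8/9) = 8/9; P(data | bowl C) = (4/6) = 2/3; P(data | bowl D) = (3/5) = 3/5; P(data | bowl E) = (7/12) = 7/12.
Weighting by the prior gives 1/5 · 2/9 = 2/45, 1/5 · 8/9 = 8/45, 1/5 · 2/3 = 2/15, 1/5 · 3/5 = 3/25, 1/5 · 7/12 = 7/60; these sum to 533/900.
Therefore the posterior P(bowl A | data) = (2/45) / (533/900) = 40/533.

0.0750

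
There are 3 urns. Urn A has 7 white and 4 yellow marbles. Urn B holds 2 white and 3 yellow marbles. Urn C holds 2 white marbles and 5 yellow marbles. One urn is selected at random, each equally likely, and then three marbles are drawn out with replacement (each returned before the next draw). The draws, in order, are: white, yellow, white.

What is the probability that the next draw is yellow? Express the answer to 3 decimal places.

The likelihood of the observed sequence under each hypothesis: P(data | urn A) = (7/11)(4/11)(7/11) = 0.14726; P(data | urn B) = (2/5)(3/5)(2/5) = 0.096; P(data | urn C) = (2/7)(5/7)(2/7) = 0.058309.
Multiplying each by its prior: 1/3 · 0.14726 = 0.049086, 1/3 · 0.096 = 0.032, 1/3 · 0.058309 = 0.019436; summing to 0.10052.
The posterior is then P(urn A | data) = 0.48831, P(urn B | data) = 0.31834, P(urn C | data) = 0.19335.
So P(yellow next | data) = Σ P(yellow next | H) P(H | data) = (4/11)(0.48831) + (3/5)(0.31834) + (5/7)(0.19335) = 0.50668.

0.507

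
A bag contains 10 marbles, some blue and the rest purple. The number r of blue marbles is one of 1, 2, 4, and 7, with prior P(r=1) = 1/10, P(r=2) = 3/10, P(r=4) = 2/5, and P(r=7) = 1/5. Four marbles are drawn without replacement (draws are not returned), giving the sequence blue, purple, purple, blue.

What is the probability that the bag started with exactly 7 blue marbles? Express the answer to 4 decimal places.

Compute the likelihood of the observed sequence for each case: P(data | r = 1) = (1/10)(9/9)(8/8)(0/7) = 0; P(data | r = 2) = (2/10)(8/9)(7/8)(1/7) = 1/45; P(data | r = 4) = (4/10)(6/9)(5/8)(3/7) = 1/14; P(data | r = 7) = (7/10)(3/9)(2/8)(6/7) = 1/20.
The prior-weighted likelihoods are 1/10 · 0 = 0, 3/10 · 1/45 = 1/150, 2/5 · 1/14 = 1/35, 1/5 · 1/20 = 1/100; summing to 19/420.
Therefore the posterior P(r = 7 | data) = (1/100) / (19/420) = 21/95.

0.2211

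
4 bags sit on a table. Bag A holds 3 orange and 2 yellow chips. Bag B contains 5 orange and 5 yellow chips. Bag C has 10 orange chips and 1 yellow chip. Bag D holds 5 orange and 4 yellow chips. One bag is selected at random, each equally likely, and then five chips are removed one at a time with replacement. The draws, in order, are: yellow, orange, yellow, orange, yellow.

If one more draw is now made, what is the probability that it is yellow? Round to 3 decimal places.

0.450

The likelihood of the observed sequence under each hypothesis: P(data | bag A) = (2/5)(3/5)(2/5)(3/5)(2/5) = 0.02304; P(data | bag B) = (5/10)(5/10)(5/10)(5/10)(5/10) = 0.03125; P(data | bag C) = (1/11)(10/11)(1/11)(10/11)(1/11) = 0.00062092; P(data | bag D) = (4/9)(5/9)(4/9)(5/9)(4/9) = 0.027096.
Weighting by the prior gives 1/4 · 0.02304 = 0.00576, 1/4 · 0.03125 = 0.0078125, 1/4 · 0.00062092 = 0.00015523, 1/4 · 0.027096 = 0.006774; with total 0.020502.
The posterior is then P(bag A | data) = 0.28095, P(bag B | data) = 0.38106, P(bag C | data) = 0.0075716, P(bag D | data) = 0.33041.
The predictive probability is P(yellow next | data) = (2/5)(0.28095) + (1/2)(0.38106) + (1/11)(0.0075716) + (4/9)(0.33041) = 0.45045.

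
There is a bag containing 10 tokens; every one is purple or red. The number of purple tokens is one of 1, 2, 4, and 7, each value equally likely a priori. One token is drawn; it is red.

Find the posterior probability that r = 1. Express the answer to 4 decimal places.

For each hypothesis, P(data | H) works out to: P(data | r = 1) = (9/10) = 9/10; P(data | r = 2) = (8/10) = 4/5; P(data | r = 4) = (6/10) = 3/5; P(data | r = 7) = (3/10) = 3/10.
Multiplying each by its prior: 1/4 · 9/10 = 9/40, 1/4 · 4/5 = 1/5, 1/4 · 3/5 = 3/20, 1/4 · 3/10 = 3/40; these sum to 13/20.
By Bayes' rule, P(r = 1 | data) = (9/40) / (13/20) = 9/26.

0.3462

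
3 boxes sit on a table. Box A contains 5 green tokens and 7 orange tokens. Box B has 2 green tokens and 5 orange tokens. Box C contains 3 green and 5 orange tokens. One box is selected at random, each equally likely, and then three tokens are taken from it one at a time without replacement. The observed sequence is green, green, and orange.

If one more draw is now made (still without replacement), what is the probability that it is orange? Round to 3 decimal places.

Compute the likelihood of the observed sequence for each case: P(data | box A) = (5/12)(4/11)(7/10) = 0.10606; P(data | box B) = (2/7)(1/6)(5/5) = 0.047619; P(data | box C) = (3/8)(2/7)(5/6) = 0.089286.
Weighting by the prior gives 1/3 · 0.10606 = 0.035354, 1/3 · 0.047619 = 0.015873, 1/3 · 0.089286 = 0.029762; summing to 0.080988.
Dividing through by the total gives posterior P(box A | data) = 0.43653, P(box B | data) = 0.19599, P(box C | data) = 0.36748.
Averaging over the posterior, P(orange next | data) = (2/3)(0.43653) + (1)(0.19599) + (4/5)(0.36748) = 0.78099.

0.781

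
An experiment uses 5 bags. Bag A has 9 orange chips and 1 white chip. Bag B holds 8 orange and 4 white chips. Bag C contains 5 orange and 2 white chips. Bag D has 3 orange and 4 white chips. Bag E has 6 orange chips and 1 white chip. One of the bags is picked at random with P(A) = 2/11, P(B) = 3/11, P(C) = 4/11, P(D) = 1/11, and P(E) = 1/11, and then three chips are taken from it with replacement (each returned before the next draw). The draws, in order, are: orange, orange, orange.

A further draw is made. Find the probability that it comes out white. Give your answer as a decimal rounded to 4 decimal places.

For each hypothesis, P(data | H) works out to: P(data | bag A) = (9/10)(9/10)(9/10) = 0.729; P(data | bag B) = (8/12)(8/12)(8/12) = 0.2963; P(data | bag C) = (5/7)(5/7)(5/7) = 0.36443; P(data | bag D) = (3/7)(3/7)(3/7) = 0.078717; P(data | bag E) = (6/7)(6/7)(6/7) = 0.62974.
Multiplying each by its prior: 2/11 · 0.729 = 0.13255, 3/11 · 0.2963 = 0.080808, 4/11 · 0.36443 = 0.13252, 1/11 · 0.078717 = 0.0071561, 1/11 · 0.62974 = 0.057249; these sum to 0.41028.
The posterior is then P(bag A | data) = 0.32306, P(bag B | data) = 0.19696, P(bag C | data) = 0.323, P(bag D | data) = 0.017442, P(bag E | data) = 0.13954.
The predictive probability is P(white next | data) = (1/10)(0.32306) + (1/3)(0.19696) + (2/7)(0.323) + (4/7)(0.017442) + (1/7)(0.13954) = 0.22015.

0.2201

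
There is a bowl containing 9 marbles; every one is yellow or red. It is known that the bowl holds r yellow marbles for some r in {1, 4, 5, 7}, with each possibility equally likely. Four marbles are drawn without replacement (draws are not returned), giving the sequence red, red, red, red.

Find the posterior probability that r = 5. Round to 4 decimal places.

Under each hypothesis, the probability of the observed sequence is: P(data | r = 1) = (8/9)(7/8)(6/7)(5/6) = 5/9; P(data | r = 4) = (5/9)(4/8)(3/7)(2/6) = 5/126; P(data | r = 5) = (4/9)(3/8)(2/7)(1/6) = 1/126; P(data | r = 7) = (2/9)(1/8)(0/7) = 0.
Weighting by the prior gives 1/4 · 5/9 = 5/36, 1/4 · 5/126 = 5/504, 1/4 · 1/126 = 1/504, 1/4 · 0 = 0; with total 19/126.
So P(r = 5 | data) = (1/504) / (19/126) = 1/76.

0.0132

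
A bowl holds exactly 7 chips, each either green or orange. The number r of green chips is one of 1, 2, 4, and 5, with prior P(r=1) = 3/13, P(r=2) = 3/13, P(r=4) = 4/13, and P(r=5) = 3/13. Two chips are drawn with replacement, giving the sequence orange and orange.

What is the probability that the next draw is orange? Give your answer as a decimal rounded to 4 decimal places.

Compute the likelihood of the observed sequence for each case: P(data | r = 1) = (6/7)(6/7) = 36/49; P(data | r = 2) = (5/7)(5/7) = 25/49; P(data | r = 4) = (3/7)(3/7) = 9/49; P(data | r = 5) = (2/7)(2/7) = 4/49.
Weighting by the prior gives 3/13 · 36/49 = 108/637, 3/13 · 25/49 = 75/637, 4/13 · 9/49 = 36/637, 3/13 · 4/49 = 12/637; these sum to 33/91.
The posterior is then P(r = 1 | data) = 36/77, P(r = 2 | data) = 25/77, P(r = 4 | data) = 12/77, P(r = 5 | data) = 4/77.
The predictive probability is P(orange next | data) = (6/7)(36/77) + (5/7)(25/77) + (3/7)(12/77) + (2/7)(4/77) = 5/7.

0.7143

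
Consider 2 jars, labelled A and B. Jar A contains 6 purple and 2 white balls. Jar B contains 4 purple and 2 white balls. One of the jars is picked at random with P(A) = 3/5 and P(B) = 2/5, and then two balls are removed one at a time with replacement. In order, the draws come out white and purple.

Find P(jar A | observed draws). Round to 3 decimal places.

0.559

Under each hypothesis, the probability of the observed sequence is: P(data | jar A) = (2/8)(6/8) = 3/16; P(data | jar B) = (2/6)(4/6) = 2/9.
Multiplying each by its prior: 3/5 · 3/16 = 9/80, 2/5 · 2/9 = 4/45; with total 29/144.
By Bayes' rule, P(jar A | data) = (9/80) / (29/144) = 81/145.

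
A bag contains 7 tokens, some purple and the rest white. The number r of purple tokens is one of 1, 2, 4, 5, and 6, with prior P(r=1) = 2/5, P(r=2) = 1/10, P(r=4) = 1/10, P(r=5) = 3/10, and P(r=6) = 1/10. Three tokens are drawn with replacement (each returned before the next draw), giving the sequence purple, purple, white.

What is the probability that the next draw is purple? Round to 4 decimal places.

The likelihood of the observed sequence under each hypothesis: P(data | r = 1) = (1/7)(1/7)(6/7) = 0.017493; P(data | r = 2) = (2/7)(2/7)(5/7) = 0.058309; P(data | r = 4) = (4/7)(4/7)(3/7) = 0.13994; P(data | r = 5) = (5/7)(5/7)(2/7) = 0.14577; P(data | r = 6) = (6/7)(6/7)(1/7) = 0.10496.
Multiplying each by its prior: 2/5 · 0.017493 = 0.0069971, 1/10 · 0.058309 = 0.0058309, 1/10 · 0.13994 = 0.013994, 3/10 · 0.14577 = 0.043732, 1/10 · 0.10496 = 0.010496; with total 0.08105.
Dividing through by the total gives posterior P(r = 1 | data) = 0.086331, P(r = 2 | data) = 0.071942, P(r = 4 | data) = 0.17266, P(r = 5 | data) = 0.53957, P(r = 6 | data) = 0.1295.
Averaging over the posterior, P(purple next | data) = (1/7)(0.086331) + (2/7)(0.071942) + (4/7)(0.17266) + (5/7)(0.53957) + (6/7)(0.1295) = 0.62795.

0.6280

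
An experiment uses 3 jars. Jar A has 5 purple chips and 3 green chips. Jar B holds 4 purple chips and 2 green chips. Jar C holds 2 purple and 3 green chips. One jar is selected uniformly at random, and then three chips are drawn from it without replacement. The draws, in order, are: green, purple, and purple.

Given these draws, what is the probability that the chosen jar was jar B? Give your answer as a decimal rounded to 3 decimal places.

The likelihood of the observed sequence under each hypothesis: P(data | jar A) = (3/8)(5/7)(4/6) = 5/28; P(data | jar B) = (2/6)(4/5)(3/4) = 1/5; P(data | jar C) = (3/5)(2/4)(1/3) = 1/10.
The prior-weighted likelihoods are 1/3 · 5/28 = 5/84, 1/3 · 1/5 = 1/15, 1/3 · 1/10 = 1/30; summing to 67/420.
Hence P(jar B | data) = (1/15) / (67/420) = 28/67.

0.418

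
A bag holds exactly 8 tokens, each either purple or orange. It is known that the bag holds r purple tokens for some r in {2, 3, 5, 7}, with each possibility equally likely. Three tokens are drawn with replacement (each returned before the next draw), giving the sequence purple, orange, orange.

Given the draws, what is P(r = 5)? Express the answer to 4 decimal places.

0.2261

The likelihood of the observed sequence under each hypothesis: P(data | r = 2) = (2/8)(6/8)(6/8) = 0.14062; P(data | r = 3) = (3/8)(5/8)(5/8) = 0.14648; P(data | r = 5) = (5/8)(3/8)(3/8) = 0.087891; P(data | r = 7) = (7/8)(1/8)(1/8) = 0.013672.
Multiplying each by its prior: 1/4 · 0.14062 = 0.035156, 1/4 · 0.14648 = 0.036621, 1/4 · 0.087891 = 0.021973, 1/4 · 0.013672 = 0.003418; with total 0.097168.
Therefore the posterior P(r = 5 | data) = (0.021973) / (0.097168) = 0.22613.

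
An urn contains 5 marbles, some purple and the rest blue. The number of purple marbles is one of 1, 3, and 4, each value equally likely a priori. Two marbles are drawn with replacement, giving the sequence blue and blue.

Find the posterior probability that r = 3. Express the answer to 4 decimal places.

The likelihood of the observed sequence under each hypothesis: P(data | r = 1) = (4/5)(4/5) = 16/25; P(data | r = 3) = (2/5)(2/5) = 4/25; P(data | r = 4) = (1/5)(1/5) = 1/25.
Weighting by the prior gives 1/3 · 16/25 = 16/75, 1/3 · 4/25 = 4/75, 1/3 · 1/25 = 1/75; these sum to 7/25.
By Bayes' rule, P(r = 3 | data) = (4/75) / (7/25) = 4/21.

0.1905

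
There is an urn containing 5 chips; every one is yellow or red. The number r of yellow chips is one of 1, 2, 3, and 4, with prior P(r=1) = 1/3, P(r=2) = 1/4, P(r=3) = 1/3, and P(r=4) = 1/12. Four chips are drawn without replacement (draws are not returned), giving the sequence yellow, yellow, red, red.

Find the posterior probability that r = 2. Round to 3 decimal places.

The likelihood of the observed sequence under each hypothesis: P(data | r = 1) = (1/5)(0/4) = 0; P(data | r = 2) = (2/5)(1/4)(3/3)(2/2) = 1/10; P(data | r = 3) = (3/5)(2/4)(2/3)(1/2) = 1/10; P(data | r = 4) = (4/5)(3/4)(1/3)(0/2) = 0.
Weighting by the prior gives 1/3 · 0 = 0, 1/4 · 1/10 = 1/40, 1/3 · 1/10 = 1/30, 1/12 · 0 = 0; summing to 7/120.
Hence P(r = 2 | data) = (1/40) / (7/120) = 3/7.

0.429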